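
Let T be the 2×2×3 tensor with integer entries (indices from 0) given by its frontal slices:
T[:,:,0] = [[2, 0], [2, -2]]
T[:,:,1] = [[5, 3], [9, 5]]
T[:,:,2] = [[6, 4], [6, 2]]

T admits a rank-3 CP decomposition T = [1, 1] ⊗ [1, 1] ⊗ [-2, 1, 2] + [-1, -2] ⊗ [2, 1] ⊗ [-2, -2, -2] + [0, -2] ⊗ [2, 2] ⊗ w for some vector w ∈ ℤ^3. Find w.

Subtract the known terms from T to get the rank-1 residual R = [0, -2] ⊗ [2, 2] ⊗ w, so R[i,j,k] = a[i]·b[j]·w[k]. Pick indices with nonzero a[1]·b[0] = (-2)·(2) = -4. Only the fibre through (1,0,·) is needed: R[1,0,:] = T[1,0,:] − Σₗ aₗ[1]bₗ[0]cₗ = [2, 9, 6] − (1)·(1)·[-2, 1, 2] − (-2)·(2)·[-2, -2, -2] = [-4, 0, -4]. Then w[k] = R[1,0,k] / -4 for each k, giving w = [-4, 0, -4] / -4 = [1, 0, 1].

w = [1, 0, 1]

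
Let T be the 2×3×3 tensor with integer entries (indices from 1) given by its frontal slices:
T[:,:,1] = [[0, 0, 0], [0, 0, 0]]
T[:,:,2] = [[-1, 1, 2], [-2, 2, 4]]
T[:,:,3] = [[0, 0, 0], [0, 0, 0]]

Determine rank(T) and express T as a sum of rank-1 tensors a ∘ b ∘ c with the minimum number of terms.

rank(T) = 1

Lower bound: T ≠ 0 (e.g. T[1,1,2] = -1), so rank(T) ≥ 1.
Upper bound: if T = a ∘ b ∘ c then every fibre of T is a multiple of the corresponding factor, so read the factors off the fibres through the nonzero entry T[1,1,2] = -1.
The mode-1 fibre T[:,1,2] = [-1, -2] gives a = (1, 2) (primitive direction); the mode-2 fibre T[1,:,2] = [-1, 1, 2] gives b = (1, -1, -2); then c[k] = T[1,1,k] / (a[1]·b[1]) = [0, -1, 0] / 1 = (0, -1, 0).
Expanding (1, 2) ∘ (1, -1, -2) ∘ (0, -1, 0) reproduces all 18 entries of T, so T = (1, 2) ∘ (1, -1, -2) ∘ (0, -1, 0) and rank(T) ≤ 1.
These bounds meet, so rank(T) = 1.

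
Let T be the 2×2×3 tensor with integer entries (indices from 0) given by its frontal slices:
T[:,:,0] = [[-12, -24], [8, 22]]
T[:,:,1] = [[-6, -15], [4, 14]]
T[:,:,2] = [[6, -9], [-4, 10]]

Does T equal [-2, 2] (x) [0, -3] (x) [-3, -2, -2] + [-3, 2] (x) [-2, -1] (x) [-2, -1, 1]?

Yes

Reconstruct entrywise from the claimed factors. For example, T[1,0,0] = 8 and Σₗ aₗ[1]bₗ[0]cₗ[0] = (2)·(0)·(-3) + (2)·(-2)·(-2) = 8; checking all 12 entries, every one matches. The claim holds.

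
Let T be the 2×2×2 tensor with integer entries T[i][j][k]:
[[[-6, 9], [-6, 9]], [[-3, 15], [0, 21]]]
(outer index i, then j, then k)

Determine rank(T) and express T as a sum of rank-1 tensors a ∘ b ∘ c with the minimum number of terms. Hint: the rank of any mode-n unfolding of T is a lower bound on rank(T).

Lower bound: the mode-1 unfolding of T (rows indexed by i, columns by (j,k) = (0,0), (0,1), (1,0), (1,1)) is [[-6, 9, -6, 9], [-3, 15, 0, 21]].
There the 2×2 minor on rows i ∈ {0, 1}, columns (j,k) ∈ {(0,0), (0,1)} is det [[-6, 9], [-3, 15]] = -63 ≠ 0, so this unfolding has rank ≥ 2; CP rank is at least every unfolding rank, so rank(T) ≥ 2. (Flattening ranks never certify an upper bound on CP rank; for that we must actually write T with 2 rank-1 terms.)
Upper bound — finding two terms. Write S_k = T[:,:,k] for the frontal slices: S₀ = [[-6, -6], [-3, 0]], S₁ = [[9, 9], [15, 21]].
If T = a₁ ∘ b₁ ∘ c₁ + a₂ ∘ b₂ ∘ c₂ then each S_k = c₁[k]·a₁b₁ᵀ + c₂[k]·a₂b₂ᵀ. S₀ and S₁ are linearly independent, so a₁b₁ᵀ and a₂b₂ᵀ must span the same plane of matrices: they are the rank-1 matrices of the form x·S₀ + y·S₁.
det(x·S₀ + y·S₁) is −18·x² − 9·xy + 54·y² = (-9)·(2·x − 3·y)(x + 2·y), vanishing at (x:y) = (3:2) and (2:-1).
M₁ = 3·S₀ + 2·S₁ = [[0, 0], [21, 42]] = 21·[0, 1][1, 2]ᵀ and M₂ = 2·S₀ − S₁ = [[-21, -21], [-21, -21]] = (-21)·[1, 1][1, 1]ᵀ, so take a₁ = [0, 1], b₁ = [1, 2], a₂ = [1, 1], b₂ = [1, 1].
Each slice is an integer combination of E₁ = a₁b₁ᵀ and E₂ = a₂b₂ᵀ: S₀ = 3·E₁ − 6·E₂, S₁ = 6·E₁ + 9·E₂; reading off coefficients, c₁ = [3, 6] and c₂ = [-6, 9].
Hence T = [0, 1] ∘ [1, 2] ∘ [3, 6] + [1, 1] ∘ [1, 1] ∘ [-6, 9], so rank(T) ≤ 2.
These bounds meet, so rank(T) = 2.

rank(T) = 2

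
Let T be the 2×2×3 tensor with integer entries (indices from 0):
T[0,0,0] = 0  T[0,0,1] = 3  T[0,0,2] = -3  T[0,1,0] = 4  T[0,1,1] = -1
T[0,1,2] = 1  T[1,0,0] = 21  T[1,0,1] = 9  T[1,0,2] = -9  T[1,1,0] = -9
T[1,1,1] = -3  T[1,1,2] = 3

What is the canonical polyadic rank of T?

2

Lower bound: the mode-3 unfolding of T (rows indexed by k, columns by (i,j) = (0,0), (0,1), (1,0), (1,1)) is [[0, 4, 21, -9], [3, -1, 9, -3], [-3, 1, -9, 3]].
There the 2×2 minor on rows k ∈ {0, 1}, columns (i,j) ∈ {(0,0), (0,1)} is det [[0, 4], [3, -1]] = -12 ≠ 0, so this unfolding has rank ≥ 2; CP rank is at least every unfolding rank, so rank(T) ≥ 2. (Flattening ranks never certify an upper bound on CP rank; for that we must actually write T with 2 rank-1 terms.)
Upper bound — finding two terms. Write S_k = T[:,:,k] for the frontal slices: S₀ = [[0, 4], [21, -9]], S₁ = [[3, -1], [9, -3]], S₂ = [[-3, 1], [-9, 3]].
If T = a₁ ⊗ b₁ ⊗ c₁ + a₂ ⊗ b₂ ⊗ c₂ then each S_k = c₁[k]·a₁b₁ᵀ + c₂[k]·a₂b₂ᵀ. S₀ and S₁ are linearly independent, so a₁b₁ᵀ and a₂b₂ᵀ must span the same plane of matrices: they are the rank-1 matrices of the form x·S₀ + y·S₁.
det(x·S₀ + y·S₁) is −84·x² − 42·xy = (-42)·(2·x + y)(x), vanishing at (x:y) = (1:-2) and (0:1).
M₁ = S₀ − 2·S₁ = [[-6, 6], [3, -3]] = (-3)·[2, -1][1, -1]ᵀ and M₂ = S₁ = [[3, -1], [9, -3]] = [1, 3][3, -1]ᵀ, so take a₁ = [2, -1], b₁ = [1, -1], a₂ = [1, 3], b₂ = [3, -1].
Each slice is an integer combination of E₁ = a₁b₁ᵀ and E₂ = a₂b₂ᵀ: S₀ = −3·E₁ + 2·E₂, S₁ = E₂, S₂ = −E₂; reading off coefficients, c₁ = [-3, 0, 0] and c₂ = [2, 1, -1].
Hence T = [2, -1] ⊗ [1, -1] ⊗ [-3, 0, 0] + [1, 3] ⊗ [3, -1] ⊗ [2, 1, -1], so rank(T) ≤ 2.
These bounds meet, so rank(T) = 2.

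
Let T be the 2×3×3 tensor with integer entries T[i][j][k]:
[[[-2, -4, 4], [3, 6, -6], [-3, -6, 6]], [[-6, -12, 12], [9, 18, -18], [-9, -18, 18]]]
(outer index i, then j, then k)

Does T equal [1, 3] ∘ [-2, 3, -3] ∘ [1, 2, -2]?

Yes

Reconstruct entrywise from the claimed factors. For example, T[1,0,2] = 12 and Σₗ aₗ[1]bₗ[0]cₗ[2] = (3)·(-2)·(-2) = 12; checking all 18 entries, every one matches. The claim holds.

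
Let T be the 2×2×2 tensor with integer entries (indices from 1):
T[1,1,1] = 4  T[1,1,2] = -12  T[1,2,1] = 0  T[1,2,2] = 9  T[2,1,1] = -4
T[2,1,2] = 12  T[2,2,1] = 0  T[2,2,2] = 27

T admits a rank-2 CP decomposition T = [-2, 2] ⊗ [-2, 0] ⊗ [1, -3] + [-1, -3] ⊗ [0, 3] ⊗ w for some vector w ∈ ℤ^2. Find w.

Subtract the known terms from T to get the rank-1 residual R = [-1, -3] ⊗ [0, 3] ⊗ w, so R[i,j,k] = a[i]·b[j]·w[k]. Pick indices with nonzero a[1]·b[2] = (-1)·(3) = -3. Only the fibre through (1,2,·) is needed: R[1,2,:] = T[1,2,:] − Σₗ aₗ[1]bₗ[2]cₗ = [0, 9] − (-2)·(0)·[1, -3] = [0, 9]. Then w[k] = R[1,2,k] / -3 for each k, giving w = [0, 9] / -3 = [0, -3].

w = [0, -3]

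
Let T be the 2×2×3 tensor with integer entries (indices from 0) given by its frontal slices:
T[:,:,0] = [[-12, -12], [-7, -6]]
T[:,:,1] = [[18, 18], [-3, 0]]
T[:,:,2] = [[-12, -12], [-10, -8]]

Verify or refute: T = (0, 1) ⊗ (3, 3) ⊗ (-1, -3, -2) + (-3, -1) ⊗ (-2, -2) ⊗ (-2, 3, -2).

Reconstruct entry (1,1,0) from the claimed factors: Σₗ aₗ[1]bₗ[1]cₗ[0] = (1)·(3)·(-1) + (-1)·(-2)·(-2) = -7, but T[1,1,0] = -6. The claim is false.

No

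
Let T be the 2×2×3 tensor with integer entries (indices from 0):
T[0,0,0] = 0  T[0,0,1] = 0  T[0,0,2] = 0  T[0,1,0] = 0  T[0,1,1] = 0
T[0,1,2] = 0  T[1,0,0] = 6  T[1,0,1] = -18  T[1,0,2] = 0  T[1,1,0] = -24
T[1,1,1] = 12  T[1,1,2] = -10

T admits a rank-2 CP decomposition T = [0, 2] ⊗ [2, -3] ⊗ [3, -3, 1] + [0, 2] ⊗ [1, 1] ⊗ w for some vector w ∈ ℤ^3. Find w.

Subtract the known terms from T to get the rank-1 residual R = [0, 2] ⊗ [1, 1] ⊗ w, so R[i,j,k] = a[i]·b[j]·w[k]. Pick indices with nonzero a[1]·b[0] = (2)·(1) = 2. Only the fibre through (1,0,·) is needed: R[1,0,:] = T[1,0,:] − Σₗ aₗ[1]bₗ[0]cₗ = [6, -18, 0] − (2)·(2)·[3, -3, 1] = [-6, -6, -4]. Then w[k] = R[1,0,k] / 2 for each k, giving w = [-6, -6, -4] / 2 = [-3, -3, -2].

w = [-3, -3, -2]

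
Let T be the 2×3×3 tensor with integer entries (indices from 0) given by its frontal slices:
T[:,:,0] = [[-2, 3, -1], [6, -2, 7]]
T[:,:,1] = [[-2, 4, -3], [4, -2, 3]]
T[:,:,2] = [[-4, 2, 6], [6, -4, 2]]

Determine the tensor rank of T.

3

Lower bound: the mode-2 unfolding of T (rows indexed by j, columns by (i,k) = (0,0), (0,1), (0,2), (1,0), (1,1), (1,2)) is [[-2, -2, -4, 6, 4, 6], [3, 4, 2, -2, -2, -4], [-1, -3, 6, 7, 3, 2]].
There the 3×3 minor on rows j ∈ {0, 1, 2}, columns (i,k) ∈ {(0,0), (0,1), (1,0)} is det [[-2, -2, 6], [3, 4, -2], [-1, -3, 7]] = -36 ≠ 0, so this unfolding has rank ≥ 3; CP rank is at least every unfolding rank, so rank(T) ≥ 3. (Unfolding ranks only ever bound the CP rank from below — rank(T) can be strictly larger than all of them — so the matching upper bound has to come from an explicit 3-term decomposition.)
Upper bound: T is a sum of 3 rank-1 terms, T = [0, 1] ⊗ [1, 0, 2] ⊗ [4, 2, 2] + [1, -1] ⊗ [2, -2, -1] ⊗ [-1, -1, -2] + [1, 0] ⊗ [0, 1, -2] ⊗ [1, 2, -2] (one valid choice — decompositions are not unique — normalised so each a, b is primitive with positive first nonzero entry; check it by expanding all entries), so rank(T) ≤ 3.
These bounds meet, so rank(T) = 3.
Check entry T[0,0,1] = -2: (0)·(1)·(2) + (1)·(2)·(-1) + (1)·(0)·(2) = -2.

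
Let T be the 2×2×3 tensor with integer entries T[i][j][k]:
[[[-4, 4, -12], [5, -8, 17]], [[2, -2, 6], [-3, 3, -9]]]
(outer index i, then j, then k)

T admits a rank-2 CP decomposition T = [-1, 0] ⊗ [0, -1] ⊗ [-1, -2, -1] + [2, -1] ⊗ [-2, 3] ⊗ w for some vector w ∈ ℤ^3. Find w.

Subtract the known terms from T to get the rank-1 residual R = [2, -1] ⊗ [-2, 3] ⊗ w, so R[i,j,k] = a[i]·b[j]·w[k]. Pick indices with nonzero a[0]·b[0] = (2)·(-2) = -4. Only the fibre through (0,0,·) is needed: R[0,0,:] = T[0,0,:] − Σₗ aₗ[0]bₗ[0]cₗ = [-4, 4, -12] − (-1)·(0)·[-1, -2, -1] = [-4, 4, -12]. Then w[k] = R[0,0,k] / -4 for each k, giving w = [-4, 4, -12] / -4 = [1, -1, 3].

w = [1, -1, 3]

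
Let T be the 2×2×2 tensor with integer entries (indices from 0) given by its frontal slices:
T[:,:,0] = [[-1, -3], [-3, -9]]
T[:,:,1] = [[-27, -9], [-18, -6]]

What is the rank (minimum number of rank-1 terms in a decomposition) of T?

2

Lower bound: the mode-1 unfolding of T (rows indexed by i, columns by (j,k) = (0,0), (0,1), (1,0), (1,1)) is [[-1, -27, -3, -9], [-3, -18, -9, -6]].
There the 2×2 minor on rows i ∈ {0, 1}, columns (j,k) ∈ {(0,0), (0,1)} is det [[-1, -27], [-3, -18]] = -63 ≠ 0, so this unfolding has rank ≥ 2; CP rank is at least every unfolding rank, so rank(T) ≥ 2. (Flattening ranks never certify an upper bound on CP rank; for that we must actually write T with 2 rank-1 terms.)
Upper bound — finding two terms. Write S_k = T[:,:,k] for the frontal slices: S₀ = [[-1, -3], [-3, -9]], S₁ = [[-27, -9], [-18, -6]].
If T = a₁ ⊗ b₁ ⊗ c₁ + a₂ ⊗ b₂ ⊗ c₂ then each S_k = c₁[k]·a₁b₁ᵀ + c₂[k]·a₂b₂ᵀ. S₀ and S₁ are linearly independent, so a₁b₁ᵀ and a₂b₂ᵀ must span the same plane of matrices: they are the rank-1 matrices of the form x·S₀ + y·S₁.
det(x·S₀ + y·S₁) is 168·xy = 168·(y)(x), vanishing at (x:y) = (1:0) and (0:1).
M₁ = S₀ = [[-1, -3], [-3, -9]] = −[1, 3][1, 3]ᵀ and M₂ = S₁ = [[-27, -9], [-18, -6]] = (-3)·[3, 2][3, 1]ᵀ, so take a₁ = [1, 3], b₁ = [1, 3], a₂ = [3, 2], b₂ = [3, 1].
Each slice is an integer combination of E₁ = a₁b₁ᵀ and E₂ = a₂b₂ᵀ: S₀ = −E₁, S₁ = −3·E₂; reading off coefficients, c₁ = [-1, 0] and c₂ = [0, -3].
Hence T = [1, 3] ⊗ [1, 3] ⊗ [-1, 0] + [3, 2] ⊗ [3, 1] ⊗ [0, -3], so rank(T) ≤ 2.
These bounds meet, so rank(T) = 2.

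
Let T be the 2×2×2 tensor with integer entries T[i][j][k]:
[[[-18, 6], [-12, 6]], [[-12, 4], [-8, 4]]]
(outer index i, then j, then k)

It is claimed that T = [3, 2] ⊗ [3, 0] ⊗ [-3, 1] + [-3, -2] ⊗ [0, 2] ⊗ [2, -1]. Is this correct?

No

Reconstruct entry (0,0,0) from the claimed factors: Σₗ aₗ[0]bₗ[0]cₗ[0] = (3)·(3)·(-3) + (-3)·(0)·(2) = -27, but T[0,0,0] = -18. The claim is false.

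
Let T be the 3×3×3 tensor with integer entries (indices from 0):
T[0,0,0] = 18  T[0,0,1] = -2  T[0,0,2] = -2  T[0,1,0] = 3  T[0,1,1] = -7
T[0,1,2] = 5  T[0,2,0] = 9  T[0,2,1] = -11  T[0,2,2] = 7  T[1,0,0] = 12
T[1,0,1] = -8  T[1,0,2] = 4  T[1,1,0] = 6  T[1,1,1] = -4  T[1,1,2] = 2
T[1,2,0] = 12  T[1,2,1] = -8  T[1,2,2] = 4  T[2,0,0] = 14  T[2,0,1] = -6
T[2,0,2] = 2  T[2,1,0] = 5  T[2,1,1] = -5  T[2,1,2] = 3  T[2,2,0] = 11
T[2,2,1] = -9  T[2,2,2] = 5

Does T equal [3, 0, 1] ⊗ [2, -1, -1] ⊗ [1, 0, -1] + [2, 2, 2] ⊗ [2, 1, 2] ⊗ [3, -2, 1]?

No

Reconstruct entry (0,0,1) from the claimed factors: Σₗ aₗ[0]bₗ[0]cₗ[1] = (3)·(2)·(0) + (2)·(2)·(-2) = -8, but T[0,0,1] = -2. The claim is false.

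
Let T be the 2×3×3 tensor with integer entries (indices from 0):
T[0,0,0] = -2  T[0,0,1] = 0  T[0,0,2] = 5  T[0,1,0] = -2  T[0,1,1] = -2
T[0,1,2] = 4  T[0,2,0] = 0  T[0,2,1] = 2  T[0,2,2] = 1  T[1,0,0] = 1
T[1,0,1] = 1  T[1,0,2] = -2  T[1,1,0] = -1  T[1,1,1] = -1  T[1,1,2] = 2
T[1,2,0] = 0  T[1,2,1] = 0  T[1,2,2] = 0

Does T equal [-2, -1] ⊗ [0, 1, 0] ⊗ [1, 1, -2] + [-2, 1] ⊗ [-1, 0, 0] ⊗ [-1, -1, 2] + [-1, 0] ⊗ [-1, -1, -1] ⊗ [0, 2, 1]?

No

Reconstruct entry (0,1,1) from the claimed factors: Σₗ aₗ[0]bₗ[1]cₗ[1] = (-2)·(1)·(1) + (-2)·(0)·(-1) + (-1)·(-1)·(2) = 0, but T[0,1,1] = -2. The claim is false.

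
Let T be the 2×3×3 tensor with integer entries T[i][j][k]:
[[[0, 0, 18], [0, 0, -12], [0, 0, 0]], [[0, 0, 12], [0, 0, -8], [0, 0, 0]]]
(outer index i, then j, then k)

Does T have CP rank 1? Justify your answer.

If T = a (x) b (x) c then every fibre of T is a multiple of the corresponding factor, so read the factors off the fibres through the nonzero entry T[0,0,2] = 18.
The mode-1 fibre T[:,0,2] = [18, 12] gives a = [3, 2] (primitive direction); the mode-2 fibre T[0,:,2] = [18, -12, 0] gives b = [3, -2, 0]; then c[k] = T[0,0,k] / (a[0]·b[0]) = [0, 0, 18] / 9 = [0, 0, 2].
Expanding [3, 2] (x) [3, -2, 0] (x) [0, 0, 2] reproduces all 18 entries of T, so T = [3, 2] (x) [3, -2, 0] (x) [0, 0, 2] and rank(T) ≤ 1.
Equivalently every frontal slice T[:,:,k] is c[k] times the rank-1 matrix [3, 2] (x) [3, -2, 0]. So T has rank 1 (it is nonzero).

Yes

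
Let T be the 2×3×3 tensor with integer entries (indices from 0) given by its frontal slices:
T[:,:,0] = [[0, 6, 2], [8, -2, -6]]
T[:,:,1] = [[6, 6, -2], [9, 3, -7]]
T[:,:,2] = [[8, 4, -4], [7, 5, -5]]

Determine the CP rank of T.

Lower bound: the mode-3 unfolding of T (rows indexed by k, columns by (i,j) = (0,0), (0,1), (0,2), (1,0), (1,1), (1,2)) is [[0, 6, 2, 8, -2, -6], [6, 6, -2, 9, 3, -7], [8, 4, -4, 7, 5, -5]].
There the 3×3 minor on rows k ∈ {0, 1, 2}, columns (i,j) ∈ {(0,0), (0,1), (1,0)} is det [[0, 6, 8], [6, 6, 9], [8, 4, 7]] = -12 ≠ 0, so this unfolding has rank ≥ 3; CP rank is at least every unfolding rank, so rank(T) ≥ 3. (Flattening ranks never certify an upper bound on CP rank; for that we must actually write T with 3 rank-1 terms.)
Upper bound: T is a sum of 3 rank-1 terms, T = [0, 1] ⊗ [1, -1, 1] ⊗ [0, -1, -1] + [1, -1] ⊗ [1, -1, -1] ⊗ [-4, -2, 0] + [1, 1] ⊗ [2, 1, -1] ⊗ [2, 4, 4] (written with every a and b primitive with positive leading entry and the scale carried by c; CP decompositions are not unique, and this one is verified by expanding entrywise), so rank(T) ≤ 3.
These bounds meet, so rank(T) = 3.
Check entry T[1,0,0] = 8: (1)·(1)·(0) + (-1)·(1)·(-4) + (1)·(2)·(2) = 8.

3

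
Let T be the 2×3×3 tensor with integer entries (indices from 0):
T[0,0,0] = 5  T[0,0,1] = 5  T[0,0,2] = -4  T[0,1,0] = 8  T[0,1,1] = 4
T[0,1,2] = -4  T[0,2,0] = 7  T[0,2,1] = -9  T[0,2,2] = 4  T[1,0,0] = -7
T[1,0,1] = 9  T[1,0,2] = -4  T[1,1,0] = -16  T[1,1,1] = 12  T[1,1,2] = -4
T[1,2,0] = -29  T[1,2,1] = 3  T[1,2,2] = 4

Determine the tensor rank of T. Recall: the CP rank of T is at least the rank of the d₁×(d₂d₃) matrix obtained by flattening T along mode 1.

Lower bound: the mode-3 unfolding of T (rows indexed by k, columns by (i,j) = (0,0), (0,1), (0,2), (1,0), (1,1), (1,2)) is [[5, 8, 7, -7, -16, -29], [5, 4, -9, 9, 12, 3], [-4, -4, 4, -4, -4, 4]].
There the 2×2 minor on rows k ∈ {0, 1}, columns (i,j) ∈ {(0,0), (0,1)} is det [[5, 8], [5, 4]] = -20 ≠ 0, so this unfolding has rank ≥ 2; CP rank is at least every unfolding rank, so rank(T) ≥ 2. (Flattening ranks never certify an upper bound on CP rank; for that we must actually write T with 2 rank-1 terms.)
Upper bound — finding two terms. Write S_k = T[:,:,k] for the frontal slices: S₀ = [[5, 8, 7], [-7, -16, -29]], S₁ = [[5, 4, -9], [9, 12, 3]], S₂ = [[-4, -4, 4], [-4, -4, 4]].
If T = a₁ ∘ b₁ ∘ c₁ + a₂ ∘ b₂ ∘ c₂ then each S_k = c₁[k]·a₁b₁ᵀ + c₂[k]·a₂b₂ᵀ. S₀ and S₁ are linearly independent, so a₁b₁ᵀ and a₂b₂ᵀ must span the same plane of matrices: they are the rank-1 matrices of the form x·S₀ + y·S₁.
The 2×2 minor of x·S₀ + y·S₁ on rows {0,1}, columns {0,1} is −24·x² − 64·xy + 24·y² = (-8)·(x + 3·y)(3·x − y), vanishing at (x:y) = (3:-1) and (1:3).
M₁ = 3·S₀ − S₁ = [[10, 20, 30], [-30, -60, -90]] = 10·[1, -3][1, 2, 3]ᵀ and M₂ = S₀ + 3·S₁ = [[20, 20, -20], [20, 20, -20]] = 20·[1, 1][1, 1, -1]ᵀ, so take a₁ = [1, -3], b₁ = [1, 2, 3], a₂ = [1, 1], b₂ = [1, 1, -1].
Each slice is an integer combination of E₁ = a₁b₁ᵀ and E₂ = a₂b₂ᵀ: S₀ = 3·E₁ + 2·E₂, S₁ = −E₁ + 6·E₂, S₂ = −4·E₂; reading off coefficients, c₁ = [3, -1, 0] and c₂ = [2, 6, -4].
Hence T = [1, -3] ∘ [1, 2, 3] ∘ [3, -1, 0] + [1, 1] ∘ [1, 1, -1] ∘ [2, 6, -4], so rank(T) ≤ 2.
These bounds meet, so rank(T) = 2.

2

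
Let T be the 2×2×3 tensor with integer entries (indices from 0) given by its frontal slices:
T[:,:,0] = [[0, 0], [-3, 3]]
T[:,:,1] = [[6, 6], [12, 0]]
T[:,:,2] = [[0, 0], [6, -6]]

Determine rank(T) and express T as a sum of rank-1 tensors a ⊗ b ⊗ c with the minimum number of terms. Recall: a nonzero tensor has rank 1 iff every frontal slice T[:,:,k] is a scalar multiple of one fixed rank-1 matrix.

Lower bound: in the mode-3 unfolding of T (rows indexed by k, columns by (i,j)) the 2×2 minor on rows k ∈ {0, 1}, columns (i,j) ∈ {(0,0), (1,0)} is det [[0, -3], [6, 12]] = 18 ≠ 0, so that unfolding has rank ≥ 2 and hence rank(T) ≥ 2 (CP rank is at least every unfolding rank, though it can be larger).
Upper bound: with S_k = T[:,:,k], the two rank-1 terms a₁b₁ᵀ, a₂b₂ᵀ are the rank-1 members of the pencil x·S₀ + y·S₁.
det(x·S₀ + y·S₁) is 36·xy − 72·y² = 36·(x − 2·y)(y), vanishing at (x:y) = (2:1) and (1:0).
M₁ = 2·S₀ + S₁ = [[6, 6], [6, 6]] = 6·(1, 1)(1, 1)ᵀ and M₂ = S₀ = [[0, 0], [-3, 3]] = (-3)·(0, 1)(1, -1)ᵀ, so take a₁ = (1, 1), b₁ = (1, 1), a₂ = (0, 1), b₂ = (1, -1).
Each slice is an integer combination of E₁ = a₁b₁ᵀ and E₂ = a₂b₂ᵀ: S₀ = −3·E₂, S₁ = 6·E₁ + 6·E₂, S₂ = 6·E₂; reading off coefficients, c₁ = (0, 6, 0) and c₂ = (-3, 6, 6).
Hence T = (1, 1) ⊗ (1, 1) ⊗ (0, 6, 0) + (0, 1) ⊗ (1, -1) ⊗ (-3, 6, 6), so rank(T) ≤ 2.
These bounds meet, so rank(T) = 2.

rank(T) = 2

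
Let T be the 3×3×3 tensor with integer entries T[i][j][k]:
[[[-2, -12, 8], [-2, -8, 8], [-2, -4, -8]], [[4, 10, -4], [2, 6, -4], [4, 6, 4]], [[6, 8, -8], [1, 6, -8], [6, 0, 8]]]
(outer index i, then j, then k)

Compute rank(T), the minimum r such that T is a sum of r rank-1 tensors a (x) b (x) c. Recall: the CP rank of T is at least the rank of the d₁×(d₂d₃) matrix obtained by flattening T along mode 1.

Lower bound: the mode-2 unfolding of T (rows indexed by j, columns by (i,k) = (0,0), (0,1), (0,2), (1,0), (1,1), (1,2), (2,0), (2,1), (2,2)) is [[-2, -12, 8, 4, 10, -4, 6, 8, -8], [-2, -8, 8, 2, 6, -4, 1, 6, -8], [-2, -4, -8, 4, 6, 4, 6, 0, 8]].
There the 3×3 minor on rows j ∈ {0, 1, 2}, columns (i,k) ∈ {(0,0), (0,1), (0,2)} is det [[-2, -12, 8], [-2, -8, 8], [-2, -4, -8]] = 128 ≠ 0, so this unfolding has rank ≥ 3; CP rank is at least every unfolding rank, so rank(T) ≥ 3. (This is only a lower bound: in general the CP rank may exceed every unfolding rank, so we still need to exhibit 3 rank-1 terms summing to T.)
Upper bound: T is a sum of 3 rank-1 terms, T = (1, 0, 2) (x) (1, 0, 1) (x) (2, 0, 0) + (2, -2, -1) (x) (2, 1, 2) (x) (-1, -2, 0) + (2, -1, -2) (x) (1, 1, -1) (x) (0, -2, 4) (written with every a and b primitive with positive leading entry and the scale carried by c; CP decompositions are not unique, and this one is verified by expanding entrywise), so rank(T) ≤ 3.
These bounds meet, so rank(T) = 3.

3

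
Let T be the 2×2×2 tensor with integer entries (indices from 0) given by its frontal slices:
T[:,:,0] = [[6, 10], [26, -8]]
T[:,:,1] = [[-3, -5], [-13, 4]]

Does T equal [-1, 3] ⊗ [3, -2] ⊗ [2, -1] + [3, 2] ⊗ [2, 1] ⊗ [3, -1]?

No

Reconstruct entry (0,0,0) from the claimed factors: Σₗ aₗ[0]bₗ[0]cₗ[0] = (-1)·(3)·(2) + (3)·(2)·(3) = 12, but T[0,0,0] = 6. The claim is false.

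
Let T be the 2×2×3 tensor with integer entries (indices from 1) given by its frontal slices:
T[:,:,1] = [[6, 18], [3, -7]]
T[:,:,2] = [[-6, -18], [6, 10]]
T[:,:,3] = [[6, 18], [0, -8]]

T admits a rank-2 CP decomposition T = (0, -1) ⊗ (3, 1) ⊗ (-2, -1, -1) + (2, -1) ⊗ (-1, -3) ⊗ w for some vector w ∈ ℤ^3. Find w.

w = (-3, 3, -3)

Subtract the known terms from T to get the rank-1 residual R = (2, -1) ⊗ (-1, -3) ⊗ w, so R[i,j,k] = a[i]·b[j]·w[k]. Pick indices with nonzero a[1]·b[1] = (2)·(-1) = -2. Only the fibre through (1,1,·) is needed: R[1,1,:] = T[1,1,:] − Σₗ aₗ[1]bₗ[1]cₗ = [6, -6, 6] − (0)·(3)·(-2, -1, -1) = [6, -6, 6]. Then w[k] = R[1,1,k] / -2 for each k, giving w = [6, -6, 6] / -2 = (-3, 3, -3).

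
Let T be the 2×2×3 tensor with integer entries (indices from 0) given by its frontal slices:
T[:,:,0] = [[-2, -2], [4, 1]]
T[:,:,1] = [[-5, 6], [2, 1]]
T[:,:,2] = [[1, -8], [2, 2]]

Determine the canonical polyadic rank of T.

Lower bound: the mode-3 unfolding of T (rows indexed by k, columns by (i,j) = (0,0), (0,1), (1,0), (1,1)) is [[-2, -2, 4, 1], [-5, 6, 2, 1], [1, -8, 2, 2]].
There the 3×3 minor on rows k ∈ {0, 1, 2}, columns (i,j) ∈ {(0,0), (0,1), (1,0)} is det [[-2, -2, 4], [-5, 6, 2], [1, -8, 2]] = 56 ≠ 0, so this unfolding has rank ≥ 3; CP rank is at least every unfolding rank, so rank(T) ≥ 3. (This is only a lower bound: in general the CP rank may exceed every unfolding rank, so we still need to exhibit 3 rank-1 terms summing to T.)
Upper bound: T is a sum of 3 rank-1 terms, T = (1, -2) ∘ (1, 0) ∘ (-2, -1, -1) + (1, 0) ∘ (1, -2) ∘ (0, -4, 2) + (2, -1) ∘ (0, 1) ∘ (-1, -1, -2) (one valid choice — decompositions are not unique — normalised so each a, b is primitive with positive first nonzero entry; check it by expanding all entries), so rank(T) ≤ 3.
These bounds meet, so rank(T) = 3.
Check entry T[0,0,0] = -2: (1)·(1)·(-2) + (1)·(1)·(0) + (2)·(0)·(-1) = -2.

3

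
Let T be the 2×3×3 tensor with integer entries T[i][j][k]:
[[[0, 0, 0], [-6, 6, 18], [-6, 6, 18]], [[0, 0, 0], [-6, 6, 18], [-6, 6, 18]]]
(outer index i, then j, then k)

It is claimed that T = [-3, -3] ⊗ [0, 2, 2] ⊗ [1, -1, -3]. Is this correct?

Reconstruct entrywise from the claimed factors. For example, T[1,1,1] = 6 and Σₗ aₗ[1]bₗ[1]cₗ[1] = (-3)·(2)·(-1) = 6; checking all 18 entries, every one matches. The claim holds.

Yes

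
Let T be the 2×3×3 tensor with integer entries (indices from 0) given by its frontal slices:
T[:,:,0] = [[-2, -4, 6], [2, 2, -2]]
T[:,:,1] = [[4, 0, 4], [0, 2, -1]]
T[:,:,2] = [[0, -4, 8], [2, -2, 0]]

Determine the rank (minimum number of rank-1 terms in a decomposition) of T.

3

Lower bound: in the mode-3 unfolding of T (rows indexed by k, columns by (i,j)) the 3×3 minor on rows k ∈ {0, 1, 2}, columns (i,j) ∈ {(0,0), (0,1), (1,1)} is det [[-2, -4, 2], [4, 0, 2], [0, -4, -2]] = -80 ≠ 0, so that unfolding has rank ≥ 3 and hence rank(T) ≥ 3 (CP rank is at least every unfolding rank, though it can be larger).
Upper bound: T is a sum of 3 rank-1 terms, T = (0, 1) ⊗ (0, 2, -1) ⊗ (0, 1, -2) + (1, 0) ⊗ (1, 0, 1) ⊗ (2, 4, 4) + (2, -1) ⊗ (1, 1, -1) ⊗ (-2, 0, -2) (one valid choice — decompositions are not unique — normalised so each a, b is primitive with positive first nonzero entry; check it by expanding all entries), so rank(T) ≤ 3.
These bounds meet, so rank(T) = 3.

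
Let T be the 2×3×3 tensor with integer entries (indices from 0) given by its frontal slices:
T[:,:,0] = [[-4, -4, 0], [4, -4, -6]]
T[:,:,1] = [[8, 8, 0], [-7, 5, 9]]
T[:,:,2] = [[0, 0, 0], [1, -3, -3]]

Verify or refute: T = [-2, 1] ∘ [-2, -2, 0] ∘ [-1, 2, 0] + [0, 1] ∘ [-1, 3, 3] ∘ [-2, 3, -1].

Reconstruct entrywise from the claimed factors. For example, T[0,2,0] = 0 and Σₗ aₗ[0]bₗ[2]cₗ[0] = (-2)·(0)·(-1) + (0)·(3)·(-2) = 0; checking all 18 entries, every one matches. The claim holds.

Yes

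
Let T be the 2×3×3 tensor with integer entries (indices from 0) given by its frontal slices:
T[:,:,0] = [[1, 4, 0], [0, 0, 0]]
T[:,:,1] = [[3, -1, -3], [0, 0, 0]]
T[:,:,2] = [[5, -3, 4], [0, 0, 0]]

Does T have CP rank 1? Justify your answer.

The mode-2 unfolding of T (rows indexed by j, columns by (i,k) = (0,0), (0,1), (0,2), (1,0), (1,1), (1,2)) is [[1, 3, 5, 0, 0, 0], [4, -1, -3, 0, 0, 0], [0, -3, 4, 0, 0, 0]].
There the 3×3 minor on rows j ∈ {0, 1, 2}, columns (i,k) ∈ {(0,0), (0,1), (0,2)} is det [[1, 3, 5], [4, -1, -3], [0, -3, 4]] = -121 ≠ 0, so this unfolding has rank ≥ 3; CP rank is at least every unfolding rank, so rank(T) ≥ 3.
In particular rank(T) ≥ 3 > 1, so T is not rank-1.

No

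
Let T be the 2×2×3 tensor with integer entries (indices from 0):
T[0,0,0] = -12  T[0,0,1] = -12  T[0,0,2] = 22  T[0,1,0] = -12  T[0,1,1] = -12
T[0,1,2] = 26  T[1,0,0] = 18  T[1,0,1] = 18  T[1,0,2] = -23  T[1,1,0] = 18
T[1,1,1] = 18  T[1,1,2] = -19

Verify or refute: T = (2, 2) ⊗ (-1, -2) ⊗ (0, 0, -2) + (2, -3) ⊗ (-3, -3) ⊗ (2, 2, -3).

Yes

Reconstruct entrywise from the claimed factors. For example, T[1,0,0] = 18 and Σₗ aₗ[1]bₗ[0]cₗ[0] = (2)·(-1)·(0) + (-3)·(-3)·(2) = 18; checking all 12 entries, every one matches. The claim holds.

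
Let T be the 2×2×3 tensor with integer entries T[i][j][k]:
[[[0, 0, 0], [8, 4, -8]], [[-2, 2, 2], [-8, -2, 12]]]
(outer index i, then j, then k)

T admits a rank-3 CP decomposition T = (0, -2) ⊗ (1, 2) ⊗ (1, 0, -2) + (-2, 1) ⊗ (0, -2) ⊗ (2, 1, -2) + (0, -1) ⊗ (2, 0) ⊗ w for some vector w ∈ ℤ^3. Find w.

Subtract the known terms from T to get the rank-1 residual R = (0, -1) ⊗ (2, 0) ⊗ w, so R[i,j,k] = a[i]·b[j]·w[k]. Pick indices with nonzero a[1]·b[0] = (-1)·(2) = -2. Only the fibre through (1,0,·) is needed: R[1,0,:] = T[1,0,:] − Σₗ aₗ[1]bₗ[0]cₗ = [-2, 2, 2] − (-2)·(1)·(1, 0, -2) − (1)·(0)·(2, 1, -2) = [0, 2, -2]. Then w[k] = R[1,0,k] / -2 for each k, giving w = [0, 2, -2] / -2 = (0, -1, 1).

w = (0, -1, 1)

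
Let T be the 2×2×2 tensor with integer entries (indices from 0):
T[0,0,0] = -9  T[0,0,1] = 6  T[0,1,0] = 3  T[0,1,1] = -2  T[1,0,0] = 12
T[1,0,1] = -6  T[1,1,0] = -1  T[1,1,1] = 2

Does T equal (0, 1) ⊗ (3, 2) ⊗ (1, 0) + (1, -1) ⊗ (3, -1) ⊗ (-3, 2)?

Yes

Reconstruct entrywise from the claimed factors. For example, T[1,1,1] = 2 and Σₗ aₗ[1]bₗ[1]cₗ[1] = (1)·(2)·(0) + (-1)·(-1)·(2) = 2; checking all 8 entries, every one matches. The claim holds.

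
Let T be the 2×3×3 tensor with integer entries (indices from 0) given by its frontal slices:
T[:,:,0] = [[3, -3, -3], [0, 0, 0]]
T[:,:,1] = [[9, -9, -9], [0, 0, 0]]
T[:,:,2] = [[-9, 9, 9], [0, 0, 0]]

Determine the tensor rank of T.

Lower bound: T ≠ 0 (e.g. T[0,0,0] = 3), so rank(T) ≥ 1.
Upper bound: if T = a ∘ b ∘ c then every fibre of T is a multiple of the corresponding factor, so read the factors off the fibres through the nonzero entry T[0,0,0] = 3.
The mode-1 fibre T[:,0,0] = [3, 0] gives a = (1, 0) (primitive direction); the mode-2 fibre T[0,:,0] = [3, -3, -3] gives b = (1, -1, -1); then c[k] = T[0,0,k] / (a[0]·b[0]) = [3, 9, -9] / 1 = (3, 9, -9).
Expanding (1, 0) ∘ (1, -1, -1) ∘ (3, 9, -9) reproduces all 18 entries of T, so T = (1, 0) ∘ (1, -1, -1) ∘ (3, 9, -9) and rank(T) ≤ 1.
These bounds meet, so rank(T) = 1.
Check entry T[0,2,2] = 9: (1)·(-1)·(-9) = 9.

1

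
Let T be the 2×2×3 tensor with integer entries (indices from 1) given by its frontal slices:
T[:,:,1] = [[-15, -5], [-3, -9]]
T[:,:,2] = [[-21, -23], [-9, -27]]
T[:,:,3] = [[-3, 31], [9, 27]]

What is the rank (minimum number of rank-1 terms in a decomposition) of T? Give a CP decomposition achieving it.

rank(T) = 2

Lower bound: in the mode-1 unfolding of T (rows indexed by i, columns by (j,k)) the 2×2 minor on rows i ∈ {1, 2}, columns (j,k) ∈ {(1,1), (1,2)} is det [[-15, -21], [-3, -9]] = 72 ≠ 0, so that unfolding has rank ≥ 2 and hence rank(T) ≥ 2 (CP rank is at least every unfolding rank, though it can be larger).
Upper bound: with S_k = T[:,:,k], the two rank-1 terms a₁b₁ᵀ, a₂b₂ᵀ are the rank-1 members of the pencil x·S₁ + y·S₂.
det(x·S₁ + y·S₂) is 120·x² + 480·xy + 360·y² = 120·(x + 3·y)(x + y), vanishing at (x:y) = (3:-1) and (1:-1).
M₁ = 3·S₁ − S₂ = [[-24, 8], [0, 0]] = (-8)·[1, 0][3, -1]ᵀ and M₂ = S₁ − S₂ = [[6, 18], [6, 18]] = 6·[1, 1][1, 3]ᵀ, so take a₁ = [1, 0], b₁ = [3, -1], a₂ = [1, 1], b₂ = [1, 3].
Each slice is an integer combination of E₁ = a₁b₁ᵀ and E₂ = a₂b₂ᵀ: S₁ = −4·E₁ − 3·E₂, S₂ = −4·E₁ − 9·E₂, S₃ = −4·E₁ + 9·E₂; reading off coefficients, c₁ = [-4, -4, -4] and c₂ = [-3, -9, 9].
Hence T = [1, 0] (x) [3, -1] (x) [-4, -4, -4] + [1, 1] (x) [1, 3] (x) [-3, -9, 9], so rank(T) ≤ 2.
These bounds meet, so rank(T) = 2.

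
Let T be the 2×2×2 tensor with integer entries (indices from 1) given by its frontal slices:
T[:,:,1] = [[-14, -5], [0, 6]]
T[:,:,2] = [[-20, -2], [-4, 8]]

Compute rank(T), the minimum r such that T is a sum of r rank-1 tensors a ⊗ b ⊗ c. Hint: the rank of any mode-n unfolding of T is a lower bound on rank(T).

Lower bound: the mode-3 unfolding of T (rows indexed by k, columns by (i,j) = (1,1), (1,2), (2,1), (2,2)) is [[-14, -5, 0, 6], [-20, -2, -4, 8]].
There the 2×2 minor on rows k ∈ {1, 2}, columns (i,j) ∈ {(1,1), (1,2)} is det [[-14, -5], [-20, -2]] = -72 ≠ 0, so this unfolding has rank ≥ 2; CP rank is at least every unfolding rank, so rank(T) ≥ 2. (This is only a lower bound: in general the CP rank may exceed every unfolding rank, so we still need to exhibit 2 rank-1 terms summing to T.)
Upper bound — finding two terms. Write S_k = T[:,:,k] for the frontal slices: S₁ = [[-14, -5], [0, 6]], S₂ = [[-20, -2], [-4, 8]].
If T = a₁ ⊗ b₁ ⊗ c₁ + a₂ ⊗ b₂ ⊗ c₂ then each S_k = c₁[k]·a₁b₁ᵀ + c₂[k]·a₂b₂ᵀ. S₁ and S₂ are linearly independent, so a₁b₁ᵀ and a₂b₂ᵀ must span the same plane of matrices: they are the rank-1 matrices of the form x·S₁ + y·S₂.
det(x·S₁ + y·S₂) is −84·x² − 252·xy − 168·y² = (-84)·(x + 2·y)(x + y), vanishing at (x:y) = (2:-1) and (1:-1).
M₁ = 2·S₁ − S₂ = [[-8, -8], [4, 4]] = (-4)·[2, -1][1, 1]ᵀ and M₂ = S₁ − S₂ = [[6, -3], [4, -2]] = [3, 2][2, -1]ᵀ, so take a₁ = [2, -1], b₁ = [1, 1], a₂ = [3, 2], b₂ = [2, -1].
Each slice is an integer combination of E₁ = a₁b₁ᵀ and E₂ = a₂b₂ᵀ: S₁ = −4·E₁ − E₂, S₂ = −4·E₁ − 2·E₂; reading off coefficients, c₁ = [-4, -4] and c₂ = [-1, -2].
Hence T = [2, -1] ⊗ [1, 1] ⊗ [-4, -4] + [3, 2] ⊗ [2, -1] ⊗ [-1, -2], so rank(T) ≤ 2.
These bounds meet, so rank(T) = 2.

2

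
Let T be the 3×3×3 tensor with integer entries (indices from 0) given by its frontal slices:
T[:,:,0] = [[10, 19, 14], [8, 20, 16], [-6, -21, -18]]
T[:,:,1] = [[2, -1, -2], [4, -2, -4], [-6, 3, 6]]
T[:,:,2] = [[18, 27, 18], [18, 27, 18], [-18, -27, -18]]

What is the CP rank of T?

2

Lower bound: the mode-1 unfolding of T (rows indexed by i, columns by (j,k) = (0,0), (0,1), (0,2), (1,0), (1,1), (1,2), (2,0), (2,1), (2,2)) is [[10, 2, 18, 19, -1, 27, 14, -2, 18], [8, 4, 18, 20, -2, 27, 16, -4, 18], [-6, -6, -18, -21, 3, -27, -18, 6, -18]].
There the 2×2 minor on rows i ∈ {0, 1}, columns (j,k) ∈ {(0,0), (0,1)} is det [[10, 2], [8, 4]] = 24 ≠ 0, so this unfolding has rank ≥ 2; CP rank is at least every unfolding rank, so rank(T) ≥ 2. (Unfolding ranks only ever bound the CP rank from below — rank(T) can be strictly larger than all of them — so the matching upper bound has to come from an explicit 2-term decomposition.)
Upper bound — finding two terms. Write S_k = T[:,:,k] for the frontal slices: S₀ = [[10, 19, 14], [8, 20, 16], [-6, -21, -18]], S₁ = [[2, -1, -2], [4, -2, -4], [-6, 3, 6]], S₂ = [[18, 27, 18], [18, 27, 18], [-18, -27, -18]].
If T = a₁ ⊗ b₁ ⊗ c₁ + a₂ ⊗ b₂ ⊗ c₂ then each S_k = c₁[k]·a₁b₁ᵀ + c₂[k]·a₂b₂ᵀ. S₀ and S₁ are linearly independent, so a₁b₁ᵀ and a₂b₂ᵀ must span the same plane of matrices: they are the rank-1 matrices of the form x·S₀ + y·S₁.
The 2×2 minor of x·S₀ + y·S₁ on rows {0,1}, columns {0,1} is 48·x² − 48·xy = 48·(x − y)(x), vanishing at (x:y) = (1:1) and (0:1).
M₁ = S₀ + S₁ = [[12, 18, 12], [12, 18, 12], [-12, -18, -12]] = 6·[1, 1, -1][2, 3, 2]ᵀ and M₂ = S₁ = [[2, -1, -2], [4, -2, -4], [-6, 3, 6]] = [1, 2, -3][2, -1, -2]ᵀ, so take a₁ = [1, 1, -1], b₁ = [2, 3, 2], a₂ = [1, 2, -3], b₂ = [2, -1, -2].
Each slice is an integer combination of E₁ = a₁b₁ᵀ and E₂ = a₂b₂ᵀ: S₀ = 6·E₁ − E₂, S₁ = E₂, S₂ = 9·E₁; reading off coefficients, c₁ = [6, 0, 9] and c₂ = [-1, 1, 0].
Hence T = [1, 1, -1] ⊗ [2, 3, 2] ⊗ [6, 0, 9] + [1, 2, -3] ⊗ [2, -1, -2] ⊗ [-1, 1, 0], so rank(T) ≤ 2.
These bounds meet, so rank(T) = 2.
Check entry T[1,1,0] = 20: (1)·(3)·(6) + (2)·(-1)·(-1) = 20.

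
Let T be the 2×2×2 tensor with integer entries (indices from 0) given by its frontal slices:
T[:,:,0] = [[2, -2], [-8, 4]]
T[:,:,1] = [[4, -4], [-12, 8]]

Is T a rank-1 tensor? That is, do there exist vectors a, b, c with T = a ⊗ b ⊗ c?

The mode-2 unfolding of T (rows indexed by j, columns by (i,k) = (0,0), (0,1), (1,0), (1,1)) is [[2, 4, -8, -12], [-2, -4, 4, 8]].
There the 2×2 minor on rows j ∈ {0, 1}, columns (i,k) ∈ {(0,0), (1,0)} is det [[2, -8], [-2, 4]] = -8 ≠ 0, so this unfolding has rank ≥ 2; CP rank is at least every unfolding rank, so rank(T) ≥ 2.
In particular rank(T) ≥ 2 > 1, so T is not rank-1.

No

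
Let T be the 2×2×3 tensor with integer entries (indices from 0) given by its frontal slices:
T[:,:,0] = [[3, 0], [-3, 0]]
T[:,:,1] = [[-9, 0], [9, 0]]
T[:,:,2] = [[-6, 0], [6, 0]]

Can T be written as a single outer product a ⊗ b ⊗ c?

Yes

If T = a ⊗ b ⊗ c then every fibre of T is a multiple of the corresponding factor, so read the factors off the fibres through the nonzero entry T[0,0,0] = 3.
The mode-1 fibre T[:,0,0] = [3, -3] gives a = (1, -1) (primitive direction); the mode-2 fibre T[0,:,0] = [3, 0] gives b = (1, 0); then c[k] = T[0,0,k] / (a[0]·b[0]) = [3, -9, -6] / 1 = (3, -9, -6).
Expanding (1, -1) ⊗ (1, 0) ⊗ (3, -9, -6) reproduces all 12 entries of T, so T = (1, -1) ⊗ (1, 0) ⊗ (3, -9, -6) and rank(T) ≤ 1.
Equivalently every frontal slice T[:,:,k] is c[k] times the rank-1 matrix (1, -1) ⊗ (1, 0). So T has rank 1 (it is nonzero).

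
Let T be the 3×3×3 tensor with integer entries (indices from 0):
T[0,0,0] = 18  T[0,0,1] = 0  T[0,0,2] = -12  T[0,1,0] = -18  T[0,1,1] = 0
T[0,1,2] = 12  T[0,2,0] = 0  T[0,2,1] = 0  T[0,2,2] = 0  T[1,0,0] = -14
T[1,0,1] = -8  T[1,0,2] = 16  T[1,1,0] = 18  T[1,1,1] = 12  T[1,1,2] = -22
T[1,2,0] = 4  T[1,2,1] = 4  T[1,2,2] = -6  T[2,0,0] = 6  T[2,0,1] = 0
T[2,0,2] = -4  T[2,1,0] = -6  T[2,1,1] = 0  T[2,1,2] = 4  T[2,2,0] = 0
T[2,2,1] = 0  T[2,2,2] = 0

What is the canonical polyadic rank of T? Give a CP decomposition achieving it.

rank(T) = 2

Lower bound: the mode-2 unfolding of T (rows indexed by j, columns by (i,k) = (0,0), (0,1), (0,2), (1,0), (1,1), (1,2), (2,0), (2,1), (2,2)) is [[18, 0, -12, -14, -8, 16, 6, 0, -4], [-18, 0, 12, 18, 12, -22, -6, 0, 4], [0, 0, 0, 4, 4, -6, 0, 0, 0]].
There the 2×2 minor on rows j ∈ {0, 1}, columns (i,k) ∈ {(0,0), (1,0)} is det [[18, -14], [-18, 18]] = 72 ≠ 0, so this unfolding has rank ≥ 2; CP rank is at least every unfolding rank, so rank(T) ≥ 2. (This is only a lower bound: in general the CP rank may exceed every unfolding rank, so we still need to exhibit 2 rank-1 terms summing to T.)
Upper bound — finding two terms. Write S_k = T[:,:,k] for the frontal slices: S₀ = [[18, -18, 0], [-14, 18, 4], [6, -6, 0]], S₁ = [[0, 0, 0], [-8, 12, 4], [0, 0, 0]], S₂ = [[-12, 12, 0], [16, -22, -6], [-4, 4, 0]].
If T = a₁ ⊗ b₁ ⊗ c₁ + a₂ ⊗ b₂ ⊗ c₂ then each S_k = c₁[k]·a₁b₁ᵀ + c₂[k]·a₂b₂ᵀ. S₀ and S₁ are linearly independent, so a₁b₁ᵀ and a₂b₂ᵀ must span the same plane of matrices: they are the rank-1 matrices of the form x·S₀ + y·S₁.
The 2×2 minor of x·S₀ + y·S₁ on rows {0,1}, columns {0,1} is 72·x² + 72·xy = 72·(x + y)(x), vanishing at (x:y) = (1:-1) and (0:1).
M₁ = S₀ − S₁ = [[18, -18, 0], [-6, 6, 0], [6, -6, 0]] = 6·[3, -1, 1][1, -1, 0]ᵀ and M₂ = S₁ = [[0, 0, 0], [-8, 12, 4], [0, 0, 0]] = (-4)·[0, 1, 0][2, -3, -1]ᵀ, so take a₁ = [3, -1, 1], b₁ = [1, -1, 0], a₂ = [0, 1, 0], b₂ = [2, -3, -1].
Each slice is an integer combination of E₁ = a₁b₁ᵀ and E₂ = a₂b₂ᵀ: S₀ = 6·E₁ − 4·E₂, S₁ = −4·E₂, S₂ = −4·E₁ + 6·E₂; reading off coefficients, c₁ = [6, 0, -4] and c₂ = [-4, -4, 6].
Hence T = [3, -1, 1] ⊗ [1, -1, 0] ⊗ [6, 0, -4] + [0, 1, 0] ⊗ [2, -3, -1] ⊗ [-4, -4, 6], so rank(T) ≤ 2.
These bounds meet, so rank(T) = 2.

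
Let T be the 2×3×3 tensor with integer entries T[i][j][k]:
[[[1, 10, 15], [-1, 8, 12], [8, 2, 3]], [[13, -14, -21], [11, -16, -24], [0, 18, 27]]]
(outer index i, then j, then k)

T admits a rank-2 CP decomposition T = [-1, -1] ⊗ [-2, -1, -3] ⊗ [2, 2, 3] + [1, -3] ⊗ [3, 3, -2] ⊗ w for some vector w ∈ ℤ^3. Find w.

Subtract the known terms from T to get the rank-1 residual R = [1, -3] ⊗ [3, 3, -2] ⊗ w, so R[i,j,k] = a[i]·b[j]·w[k]. Pick indices with nonzero a[0]·b[0] = (1)·(3) = 3. Only the fibre through (0,0,·) is needed: R[0,0,:] = T[0,0,:] − Σₗ aₗ[0]bₗ[0]cₗ = [1, 10, 15] − (-1)·(-2)·[2, 2, 3] = [-3, 6, 9]. Then w[k] = R[0,0,k] / 3 for each k, giving w = [-3, 6, 9] / 3 = [-1, 2, 3].

w = [-1, 2, 3]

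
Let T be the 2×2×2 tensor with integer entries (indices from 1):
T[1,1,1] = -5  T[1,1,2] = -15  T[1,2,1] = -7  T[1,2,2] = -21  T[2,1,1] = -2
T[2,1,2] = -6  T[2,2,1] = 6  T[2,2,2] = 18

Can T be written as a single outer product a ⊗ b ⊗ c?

No

The mode-1 unfolding of T (rows indexed by i, columns by (j,k) = (1,1), (1,2), (2,1), (2,2)) is [[-5, -15, -7, -21], [-2, -6, 6, 18]].
There the 2×2 minor on rows i ∈ {1, 2}, columns (j,k) ∈ {(1,1), (2,1)} is det [[-5, -7], [-2, 6]] = -44 ≠ 0, so this unfolding has rank ≥ 2; CP rank is at least every unfolding rank, so rank(T) ≥ 2.
In particular rank(T) ≥ 2 > 1, so T is not rank-1.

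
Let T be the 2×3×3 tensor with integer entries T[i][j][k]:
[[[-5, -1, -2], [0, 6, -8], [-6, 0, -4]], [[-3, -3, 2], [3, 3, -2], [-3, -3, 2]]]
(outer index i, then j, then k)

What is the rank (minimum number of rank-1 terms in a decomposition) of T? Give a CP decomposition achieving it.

Lower bound: the mode-1 unfolding of T (rows indexed by i, columns by (j,k) = (0,0), (0,1), (0,2), (1,0), (1,1), (1,2), (2,0), (2,1), (2,2)) is [[-5, -1, -2, 0, 6, -8, -6, 0, -4], [-3, -3, 2, 3, 3, -2, -3, -3, 2]].
There the 2×2 minor on rows i ∈ {0, 1}, columns (j,k) ∈ {(0,0), (0,1)} is det [[-5, -1], [-3, -3]] = 12 ≠ 0, so this unfolding has rank ≥ 2; CP rank is at least every unfolding rank, so rank(T) ≥ 2. (Unfolding ranks only ever bound the CP rank from below — rank(T) can be strictly larger than all of them — so the matching upper bound has to come from an explicit 2-term decomposition.)
Upper bound — finding two terms. Write S_k = T[:,:,k] for the frontal slices: S₀ = [[-5, 0, -6], [-3, 3, -3]], S₁ = [[-1, 6, 0], [-3, 3, -3]], S₂ = [[-2, -8, -4], [2, -2, 2]].
If T = a₁ ⊗ b₁ ⊗ c₁ + a₂ ⊗ b₂ ⊗ c₂ then each S_k = c₁[k]·a₁b₁ᵀ + c₂[k]·a₂b₂ᵀ. S₀ and S₁ are linearly independent, so a₁b₁ᵀ and a₂b₂ᵀ must span the same plane of matrices: they are the rank-1 matrices of the form x·S₀ + y·S₁.
The 2×2 minor of x·S₀ + y·S₁ on rows {0,1}, columns {0,1} is −15·x² + 15·y² = (-15)·(x − y)(x + y), vanishing at (x:y) = (1:1) and (1:-1).
M₁ = S₀ + S₁ = [[-6, 6, -6], [-6, 6, -6]] = (-6)·(1, 1)(1, -1, 1)ᵀ and M₂ = S₀ − S₁ = [[-4, -6, -6], [0, 0, 0]] = (-2)·(1, 0)(2, 3, 3)ᵀ, so take a₁ = (1, 1), b₁ = (1, -1, 1), a₂ = (1, 0), b₂ = (2, 3, 3).
Each slice is an integer combination of E₁ = a₁b₁ᵀ and E₂ = a₂b₂ᵀ: S₀ = −3·E₁ − E₂, S₁ = −3·E₁ + E₂, S₂ = 2·E₁ − 2·E₂; reading off coefficients, c₁ = (-3, -3, 2) and c₂ = (-1, 1, -2).
Hence T = (1, 1) ⊗ (1, -1, 1) ⊗ (-3, -3, 2) + (1, 0) ⊗ (2, 3, 3) ⊗ (-1, 1, -2), so rank(T) ≤ 2.
These bounds meet, so rank(T) = 2.

rank(T) = 2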